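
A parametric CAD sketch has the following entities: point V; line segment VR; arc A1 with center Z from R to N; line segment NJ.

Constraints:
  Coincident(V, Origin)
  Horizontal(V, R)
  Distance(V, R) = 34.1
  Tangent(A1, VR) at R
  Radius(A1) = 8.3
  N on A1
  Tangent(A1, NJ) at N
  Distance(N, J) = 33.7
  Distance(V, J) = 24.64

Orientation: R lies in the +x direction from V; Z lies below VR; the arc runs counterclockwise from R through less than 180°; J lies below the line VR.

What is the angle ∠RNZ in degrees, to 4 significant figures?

69.25°

V is at the origin; V and R share the same y with |VR| = 34.1 and R on the +x side, so R = (34.10, 0.000). The tangent condition forces ZR to be normal to VR, so Z = R + (0, -8.3) = (34.10, -8.300). Since ZN ⟂ NJ (tangency), |ZJ| = √(8.3² + 33.7²) = 34.71 regardless of where N sits on A1. So J lies on both circle(V, 24.64) and circle(Z, 34.71); the below-VR intersection is J = (3.358, -24.41). N is the foot of the tangent from J: N = (28.60, -2.083).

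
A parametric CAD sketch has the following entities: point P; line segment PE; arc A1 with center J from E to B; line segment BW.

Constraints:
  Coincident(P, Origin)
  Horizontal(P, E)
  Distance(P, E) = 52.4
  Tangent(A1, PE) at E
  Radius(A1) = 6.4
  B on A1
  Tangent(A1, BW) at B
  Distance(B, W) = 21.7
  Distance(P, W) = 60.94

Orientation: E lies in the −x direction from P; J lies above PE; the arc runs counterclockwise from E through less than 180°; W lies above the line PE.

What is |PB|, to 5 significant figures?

47.145

P is at the origin; P and E share the same y with |PE| = 52.4 and E on the −x side, so E = (-52.400, 0.0000). Since A1 is tangent to PE there, JE ⟂ PE, so J = E + (0, 6.4) = (-52.400, 6.4000). Since JB ⟂ BW (tangency), |JW| = √(6.4² + 21.7²) = 22.624 regardless of where B sits on A1. So W lies on both circle(P, 60.94) and circle(J, 22.624); the above-PE intersection is W = (-53.602, 28.992). B is the foot of the tangent from W: B = (-46.366, 8.5339).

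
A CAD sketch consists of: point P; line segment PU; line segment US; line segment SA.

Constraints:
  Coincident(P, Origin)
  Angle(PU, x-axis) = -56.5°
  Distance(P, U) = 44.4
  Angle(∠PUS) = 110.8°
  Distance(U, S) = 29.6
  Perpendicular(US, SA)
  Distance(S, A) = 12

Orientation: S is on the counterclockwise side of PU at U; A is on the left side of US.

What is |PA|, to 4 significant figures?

54.12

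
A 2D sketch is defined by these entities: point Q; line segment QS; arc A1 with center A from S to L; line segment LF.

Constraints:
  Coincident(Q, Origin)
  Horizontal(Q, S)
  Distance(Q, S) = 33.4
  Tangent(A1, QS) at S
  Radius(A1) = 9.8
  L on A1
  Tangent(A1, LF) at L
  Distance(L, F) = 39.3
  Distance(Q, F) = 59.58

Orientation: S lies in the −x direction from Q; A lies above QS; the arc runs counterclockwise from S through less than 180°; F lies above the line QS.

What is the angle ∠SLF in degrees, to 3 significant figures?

129°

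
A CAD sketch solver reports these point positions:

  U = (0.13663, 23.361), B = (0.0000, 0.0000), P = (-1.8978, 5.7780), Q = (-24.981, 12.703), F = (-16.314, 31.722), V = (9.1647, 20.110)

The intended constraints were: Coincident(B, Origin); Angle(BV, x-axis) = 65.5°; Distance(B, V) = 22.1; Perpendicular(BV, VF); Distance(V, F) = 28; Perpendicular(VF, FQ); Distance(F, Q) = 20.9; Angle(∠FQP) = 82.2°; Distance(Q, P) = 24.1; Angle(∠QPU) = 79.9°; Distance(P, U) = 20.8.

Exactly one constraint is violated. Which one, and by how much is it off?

Distance(P, U) = 20.8 — off by 3.10.

B = (0.00, 0.00) ✓; BV at 65.50° ✓; |BV| = 22.10 ✓; ∠(BV, VF) = 90.00° ✓; |VF| = 28.00 ✓; ∠(VF, FQ) = 90.00° ✓; |FQ| = 20.90 ✓; ∠FQP = 82.20° ✓; |QP| = 24.10 ✓; ∠QPU = 79.90° ✓; |PU| = 17.70 ✗.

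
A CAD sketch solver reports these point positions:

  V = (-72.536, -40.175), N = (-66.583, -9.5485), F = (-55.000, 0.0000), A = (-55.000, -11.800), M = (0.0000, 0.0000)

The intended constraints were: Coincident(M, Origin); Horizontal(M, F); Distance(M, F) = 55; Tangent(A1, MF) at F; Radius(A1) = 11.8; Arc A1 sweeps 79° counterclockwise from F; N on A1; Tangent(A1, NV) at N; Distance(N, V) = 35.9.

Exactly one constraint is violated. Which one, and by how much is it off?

Distance(N, V) = 35.9 — off by 4.70.

M = (0.00, 0.00) ✓; M.y = 0.00, F.y = 0.00 ✓; |MF| = 55.00 ✓; ∠(AF, FM) = 90.00° ✓; |AF| = 11.80 ✓; bearing(A→N) − bearing(A→F) = 79.00° ✓; |AN| = 11.80 ✓; ∠(AN, NV) = 90.00° ✓; |NV| = 31.20 ✗.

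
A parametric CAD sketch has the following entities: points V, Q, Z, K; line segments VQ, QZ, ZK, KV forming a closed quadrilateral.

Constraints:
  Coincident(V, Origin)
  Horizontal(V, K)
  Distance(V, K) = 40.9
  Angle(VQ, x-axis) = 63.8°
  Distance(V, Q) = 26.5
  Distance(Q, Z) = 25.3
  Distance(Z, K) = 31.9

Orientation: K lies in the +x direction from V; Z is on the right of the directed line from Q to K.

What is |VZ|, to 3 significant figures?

9.13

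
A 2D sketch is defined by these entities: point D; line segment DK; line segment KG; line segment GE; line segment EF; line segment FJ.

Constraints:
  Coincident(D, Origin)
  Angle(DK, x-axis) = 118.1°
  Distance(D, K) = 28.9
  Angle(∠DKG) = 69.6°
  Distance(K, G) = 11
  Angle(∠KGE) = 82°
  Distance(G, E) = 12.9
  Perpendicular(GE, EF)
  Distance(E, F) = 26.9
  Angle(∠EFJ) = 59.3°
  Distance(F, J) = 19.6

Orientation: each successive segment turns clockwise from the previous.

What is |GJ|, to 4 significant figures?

17.35

The perpendicularity gives EF at right angles to GE, so EF runs at 179.7°; with |EF| = 26.9, F = (-29.68, 14.21). ∠EFJ = 59.3° gives FJ at 59.00° from the x-axis; with |FJ| = 19.6, J = (-19.58, 31.01). Then |GJ| = |J − G| = 17.35.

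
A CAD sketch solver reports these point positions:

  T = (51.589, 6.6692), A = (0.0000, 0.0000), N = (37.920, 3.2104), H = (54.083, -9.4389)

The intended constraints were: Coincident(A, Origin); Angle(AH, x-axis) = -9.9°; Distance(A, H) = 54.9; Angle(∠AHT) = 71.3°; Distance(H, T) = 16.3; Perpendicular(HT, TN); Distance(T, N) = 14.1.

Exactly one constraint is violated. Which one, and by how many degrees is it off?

Perpendicular(HT, TN) — off by 5.40°.

A = (0.00, 0.00) ✓; AH at -9.900° ✓; |AH| = 54.90 ✓; ∠AHT = 71.30° ✓; |HT| = 16.30 ✓; ∠(HT, TN) = 95.40° ✗; |TN| = 14.10 ✓.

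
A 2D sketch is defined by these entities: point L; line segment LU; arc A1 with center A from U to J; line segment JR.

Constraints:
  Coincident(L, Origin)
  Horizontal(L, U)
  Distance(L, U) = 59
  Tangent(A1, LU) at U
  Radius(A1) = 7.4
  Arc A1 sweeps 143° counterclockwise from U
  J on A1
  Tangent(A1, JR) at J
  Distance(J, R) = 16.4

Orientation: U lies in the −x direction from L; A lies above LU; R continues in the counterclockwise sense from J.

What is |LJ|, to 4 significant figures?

56.15

The tangent condition forces AU to be normal to LU, so A = U + (0, 7.4) = (-59.00, 7.400). On A1, U sits at bearing -90° from A; a 143° counterclockwise sweep puts J at bearing 53°, so J = A + 7.4·(cos 53°, sin 53°) = (-54.55, 13.31). Then |LJ| = |J − L| = 56.15.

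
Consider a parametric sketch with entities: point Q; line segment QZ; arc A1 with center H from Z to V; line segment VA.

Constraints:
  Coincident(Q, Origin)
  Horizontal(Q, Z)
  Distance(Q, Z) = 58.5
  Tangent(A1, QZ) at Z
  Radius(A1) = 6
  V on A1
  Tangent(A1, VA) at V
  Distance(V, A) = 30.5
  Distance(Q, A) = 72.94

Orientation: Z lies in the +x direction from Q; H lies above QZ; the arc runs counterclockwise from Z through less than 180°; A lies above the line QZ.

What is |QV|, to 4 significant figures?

64.80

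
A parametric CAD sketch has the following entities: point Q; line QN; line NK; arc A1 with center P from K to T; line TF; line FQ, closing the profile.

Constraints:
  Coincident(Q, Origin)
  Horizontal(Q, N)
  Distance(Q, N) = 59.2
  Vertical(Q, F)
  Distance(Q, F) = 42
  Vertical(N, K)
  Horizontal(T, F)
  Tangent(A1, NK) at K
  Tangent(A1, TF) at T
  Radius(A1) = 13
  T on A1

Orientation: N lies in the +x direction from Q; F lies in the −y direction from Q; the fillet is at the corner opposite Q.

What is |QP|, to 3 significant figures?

54.5

QF is vertical with |QF| = 42.0 and F on the −y side, so F = (0.00, -42.0). The virtual corner opposite Q is at (59.2, -42.0). Since A1 is tangent to NK there, PK ⟂ NK and the tangent condition forces PT to be normal to TF, with radius 13.0, so the center P sits 13.0 in from both sides at P = (46.2, -29.0). Then |QP| = |P − Q| = 54.5.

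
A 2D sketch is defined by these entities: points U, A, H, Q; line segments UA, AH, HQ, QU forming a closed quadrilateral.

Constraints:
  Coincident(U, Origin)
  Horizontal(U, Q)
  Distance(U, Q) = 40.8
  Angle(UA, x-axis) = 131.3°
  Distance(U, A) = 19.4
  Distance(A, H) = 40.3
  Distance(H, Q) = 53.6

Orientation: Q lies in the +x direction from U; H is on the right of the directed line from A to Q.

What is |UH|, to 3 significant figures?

26.0

Checks: U.y = 0.00, Q.y = 0.00 ✓; |AH| = 40.30 ✓; |HQ| = 53.60 ✓.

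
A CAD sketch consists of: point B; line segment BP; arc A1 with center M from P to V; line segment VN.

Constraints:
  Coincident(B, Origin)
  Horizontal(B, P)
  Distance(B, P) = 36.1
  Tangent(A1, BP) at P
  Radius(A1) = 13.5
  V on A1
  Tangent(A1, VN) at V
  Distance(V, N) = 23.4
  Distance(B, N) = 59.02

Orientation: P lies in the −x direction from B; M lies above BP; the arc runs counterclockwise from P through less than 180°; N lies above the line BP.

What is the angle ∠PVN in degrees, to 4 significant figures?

111.5°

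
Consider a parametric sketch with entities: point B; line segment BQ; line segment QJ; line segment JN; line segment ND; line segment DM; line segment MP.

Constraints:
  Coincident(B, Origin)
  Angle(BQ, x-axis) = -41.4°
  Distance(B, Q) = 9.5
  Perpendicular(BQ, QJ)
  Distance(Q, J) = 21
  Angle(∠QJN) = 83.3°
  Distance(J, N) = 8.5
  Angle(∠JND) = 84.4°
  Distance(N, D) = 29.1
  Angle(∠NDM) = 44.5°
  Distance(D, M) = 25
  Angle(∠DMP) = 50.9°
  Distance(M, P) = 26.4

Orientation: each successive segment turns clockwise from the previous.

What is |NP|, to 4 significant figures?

12.41

B is at the origin; BQ runs at -41.4° with length 9.5, so Q = (7.126, -6.282). BQ is perpendicular to QJ, so QJ runs at -131.4°; with |QJ| = 21.0, J = (-6.761, -22.03). ∠QJN = 83.3° gives JN at 131.9° from the x-axis; with |JN| = 8.5, N = (-12.44, -15.71). ∠JND = 84.4° gives ND at 36.30° from the x-axis; with |ND| = 29.1, D = (11.01, 1.519). ∠NDM = 44.5° gives DM at -99.20° from the x-axis; with |DM| = 25.0, M = (7.017, -23.16). ∠DMP = 50.9° gives MP at 131.7° from the x-axis; with |MP| = 26.4, P = (-10.54, -3.448). Then |NP| = |P − N| = 12.41.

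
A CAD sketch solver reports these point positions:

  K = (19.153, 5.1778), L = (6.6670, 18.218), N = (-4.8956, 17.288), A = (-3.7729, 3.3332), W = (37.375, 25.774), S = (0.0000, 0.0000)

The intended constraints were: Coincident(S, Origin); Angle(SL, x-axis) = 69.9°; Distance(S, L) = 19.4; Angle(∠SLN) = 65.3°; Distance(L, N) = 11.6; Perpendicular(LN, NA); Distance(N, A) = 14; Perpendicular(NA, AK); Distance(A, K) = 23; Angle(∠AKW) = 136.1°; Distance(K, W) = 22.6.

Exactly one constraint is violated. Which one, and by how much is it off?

Distance(K, W) = 22.6 — off by 4.90.

S = (0.00, 0.00) ✓; SL at 69.90° ✓; |SL| = 19.40 ✓; ∠SLN = 65.30° ✓; |LN| = 11.60 ✓; ∠(LN, NA) = 90.00° ✓; |NA| = 14.00 ✓; ∠(NA, AK) = 90.00° ✓; |AK| = 23.00 ✓; ∠AKW = 136.1° ✓; |KW| = 27.50 ✗.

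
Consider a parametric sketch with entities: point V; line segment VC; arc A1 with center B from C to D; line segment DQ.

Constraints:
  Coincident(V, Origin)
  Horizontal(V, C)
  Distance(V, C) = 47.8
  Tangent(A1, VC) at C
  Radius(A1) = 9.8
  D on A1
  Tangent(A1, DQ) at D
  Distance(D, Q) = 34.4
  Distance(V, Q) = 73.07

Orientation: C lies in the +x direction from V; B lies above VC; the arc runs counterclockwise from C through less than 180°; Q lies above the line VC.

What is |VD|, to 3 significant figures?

58.4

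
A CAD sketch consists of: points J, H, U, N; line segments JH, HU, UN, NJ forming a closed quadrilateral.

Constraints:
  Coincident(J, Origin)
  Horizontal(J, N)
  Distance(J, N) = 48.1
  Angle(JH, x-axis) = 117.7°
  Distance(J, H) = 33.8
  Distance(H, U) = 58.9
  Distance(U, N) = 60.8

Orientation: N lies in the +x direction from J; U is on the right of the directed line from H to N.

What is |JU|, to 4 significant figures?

28.73

J is at the origin; JN is horizontal with |JN| = 48.1 and N in +x, so N = (48.1, 0). JH runs at 117.7° with |JH| = 33.8, so H = (-15.71, 29.93). U is determined by |HU| = 58.9 and |UN| = 60.8 together: it lies at the intersection of circle(H, 58.9) and circle(N, 60.8). With |HN| = 70.48, the foot of the radical line on HN is 33.63 from H and the perpendicular offset is √(58.9² − 33.63²) = 48.36. Taking the right-of-HN solution: U = (-5.799, -28.13).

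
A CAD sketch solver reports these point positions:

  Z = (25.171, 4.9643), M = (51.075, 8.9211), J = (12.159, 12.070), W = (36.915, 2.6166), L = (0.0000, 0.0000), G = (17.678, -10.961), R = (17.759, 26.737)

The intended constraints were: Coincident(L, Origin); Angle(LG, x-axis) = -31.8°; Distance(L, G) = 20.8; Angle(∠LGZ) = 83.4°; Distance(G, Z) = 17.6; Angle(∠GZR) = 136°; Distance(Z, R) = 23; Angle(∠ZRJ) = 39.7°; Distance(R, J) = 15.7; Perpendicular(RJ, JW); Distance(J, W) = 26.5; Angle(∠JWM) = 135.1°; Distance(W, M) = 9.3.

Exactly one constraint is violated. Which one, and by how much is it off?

Distance(W, M) = 9.3 — off by 6.20.

L = (0.00, 0.00) ✓; LG at -31.80° ✓; |LG| = 20.80 ✓; ∠LGZ = 83.40° ✓; |GZ| = 17.60 ✓; ∠GZR = 136.0° ✓; |ZR| = 23.00 ✓; ∠ZRJ = 39.70° ✓; |RJ| = 15.70 ✓; ∠(RJ, JW) = 90.00° ✓; |JW| = 26.50 ✓; ∠JWM = 135.1° ✓; |WM| = 15.50 ✗.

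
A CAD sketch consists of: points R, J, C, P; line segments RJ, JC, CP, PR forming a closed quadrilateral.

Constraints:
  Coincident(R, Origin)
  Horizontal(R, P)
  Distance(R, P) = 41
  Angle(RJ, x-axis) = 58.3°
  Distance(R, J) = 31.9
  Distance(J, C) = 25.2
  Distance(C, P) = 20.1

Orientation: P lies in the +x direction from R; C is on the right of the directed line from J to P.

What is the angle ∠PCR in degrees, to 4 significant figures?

167.2°

R is at the origin; R and P share the same y with |RP| = 41.0 and P in +x, so P = (41.0, 0). RJ runs at 58.3° with |RJ| = 31.9, so J = (16.76, 27.14). C is determined by |JC| = 25.2 and |CP| = 20.1 together: it lies at the intersection of circle(J, 25.2) and circle(P, 20.1). With |JP| = 36.39, the foot of the radical line on JP is 21.37 from J and the perpendicular offset is √(25.2² − 21.37²) = 13.36. Taking the right-of-JP solution: C = (21.03, 2.305).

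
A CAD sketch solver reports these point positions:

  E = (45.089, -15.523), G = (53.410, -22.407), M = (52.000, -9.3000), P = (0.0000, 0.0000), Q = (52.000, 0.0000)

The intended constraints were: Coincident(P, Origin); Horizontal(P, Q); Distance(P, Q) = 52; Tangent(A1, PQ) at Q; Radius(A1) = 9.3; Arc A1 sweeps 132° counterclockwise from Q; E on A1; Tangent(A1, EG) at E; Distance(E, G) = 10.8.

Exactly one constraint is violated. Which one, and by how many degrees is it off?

Tangent(A1, EG) at E — off by 8.40°.

P = (0.00, 0.00) ✓; P.y = 0.00, Q.y = 0.00 ✓; |PQ| = 52.00 ✓; ∠(MQ, QP) = 90.00° ✓; |MQ| = 9.300 ✓; bearing(M→E) − bearing(M→Q) = 132.0° ✓; |ME| = 9.300 ✓; ∠(ME, EG) = 81.60° ✗; |EG| = 10.80 ✓.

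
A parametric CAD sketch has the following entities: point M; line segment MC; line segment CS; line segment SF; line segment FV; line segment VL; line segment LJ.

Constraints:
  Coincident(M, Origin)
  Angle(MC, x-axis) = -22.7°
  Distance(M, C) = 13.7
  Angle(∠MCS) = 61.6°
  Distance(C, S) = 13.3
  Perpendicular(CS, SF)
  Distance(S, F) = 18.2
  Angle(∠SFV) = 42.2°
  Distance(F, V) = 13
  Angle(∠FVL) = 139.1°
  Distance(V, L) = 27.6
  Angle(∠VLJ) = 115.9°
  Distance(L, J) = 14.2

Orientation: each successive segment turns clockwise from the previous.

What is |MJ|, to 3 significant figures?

38.9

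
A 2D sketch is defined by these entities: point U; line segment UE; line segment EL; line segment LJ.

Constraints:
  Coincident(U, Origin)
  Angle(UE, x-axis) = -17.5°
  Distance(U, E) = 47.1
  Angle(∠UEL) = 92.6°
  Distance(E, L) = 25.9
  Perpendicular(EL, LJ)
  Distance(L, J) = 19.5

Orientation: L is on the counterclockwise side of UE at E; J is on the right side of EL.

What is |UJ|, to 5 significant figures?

72.216

U is at the origin; UE runs at -17.5° with length 47.1, so E = 47.1·(cos -17.5°, sin -17.5°) = (44.920, -14.163). ∠UEL = 92.6°, so EL runs at -17.5° + (180° − 92.6°) = 69.900° from the x-axis; with |EL| = 25.9, L = E + 25.9·(cos 69.900°, sin 69.900°) = (53.821, 10.159). EL ⟂ LJ; with |LJ| = 19.5 on the right of EL, J = L + 19.5·(0.93909, -0.34366) = (72.133, 3.4579). Then |UJ| = |J − U| = 72.216.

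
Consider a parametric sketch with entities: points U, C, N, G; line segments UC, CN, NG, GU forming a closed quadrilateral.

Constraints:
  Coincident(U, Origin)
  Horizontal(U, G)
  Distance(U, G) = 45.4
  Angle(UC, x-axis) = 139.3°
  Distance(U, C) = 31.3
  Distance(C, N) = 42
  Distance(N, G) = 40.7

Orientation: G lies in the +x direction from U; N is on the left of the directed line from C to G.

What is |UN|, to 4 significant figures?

34.14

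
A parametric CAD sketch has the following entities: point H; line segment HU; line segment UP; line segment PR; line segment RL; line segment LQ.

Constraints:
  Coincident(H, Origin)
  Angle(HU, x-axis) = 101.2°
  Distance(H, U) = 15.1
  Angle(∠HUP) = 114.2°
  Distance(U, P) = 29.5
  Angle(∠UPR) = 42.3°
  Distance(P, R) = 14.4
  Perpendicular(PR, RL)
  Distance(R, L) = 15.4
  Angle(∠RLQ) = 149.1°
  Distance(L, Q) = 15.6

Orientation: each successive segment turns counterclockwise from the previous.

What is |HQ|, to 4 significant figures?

32.88

H is at the origin; HU runs at 101.2° with length 15.1, so U = (-2.933, 14.81). ∠HUP = 114.2° gives UP at 167.0° from the x-axis; with |UP| = 29.5, P = (-31.68, 21.45). ∠UPR = 42.3° gives PR at -55.30° from the x-axis; with |PR| = 14.4, R = (-23.48, 9.610). The perpendicularity gives RL at right angles to PR, so RL runs at 34.70°; with |RL| = 15.4, L = (-10.82, 18.38). ∠RLQ = 149.1° gives LQ at 65.60° from the x-axis; with |LQ| = 15.6, Q = (-4.374, 32.58). Then |HQ| = |Q − H| = 32.88.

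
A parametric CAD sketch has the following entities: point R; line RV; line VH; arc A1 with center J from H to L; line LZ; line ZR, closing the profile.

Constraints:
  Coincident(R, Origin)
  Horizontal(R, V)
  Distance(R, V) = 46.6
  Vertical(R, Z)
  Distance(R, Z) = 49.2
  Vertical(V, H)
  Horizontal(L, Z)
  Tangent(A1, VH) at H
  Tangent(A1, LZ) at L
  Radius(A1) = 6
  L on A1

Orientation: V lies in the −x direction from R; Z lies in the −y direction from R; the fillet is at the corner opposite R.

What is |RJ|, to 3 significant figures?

59.3

R is at the origin; R and V share the same y with |RV| = 46.6 and V on the −x side, so V = (-46.6, 0.00). RZ is vertical with |RZ| = 49.2 and Z on the −y side, so Z = (0.00, -49.2). The virtual corner opposite R is at (-46.6, -49.2). A1 meets VH tangentially, so JH is at right angles to VH and since A1 is tangent to LZ there, JL ⟂ LZ, with radius 6.0, so the center J sits 6.0 in from both sides at J = (-40.6, -43.2). Then |RJ| = |J − R| = 59.3.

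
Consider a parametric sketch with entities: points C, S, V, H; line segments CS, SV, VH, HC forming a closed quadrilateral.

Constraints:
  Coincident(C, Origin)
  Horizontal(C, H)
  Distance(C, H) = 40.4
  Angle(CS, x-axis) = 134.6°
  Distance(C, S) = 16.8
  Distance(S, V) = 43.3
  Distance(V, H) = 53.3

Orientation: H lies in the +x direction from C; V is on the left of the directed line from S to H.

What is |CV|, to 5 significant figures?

48.649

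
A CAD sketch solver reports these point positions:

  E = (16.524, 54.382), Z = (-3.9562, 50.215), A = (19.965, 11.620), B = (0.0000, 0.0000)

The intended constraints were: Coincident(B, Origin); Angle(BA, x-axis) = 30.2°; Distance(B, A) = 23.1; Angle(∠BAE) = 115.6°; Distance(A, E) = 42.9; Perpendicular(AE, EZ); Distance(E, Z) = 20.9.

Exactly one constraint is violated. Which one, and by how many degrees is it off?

Perpendicular(AE, EZ) — off by 6.90°.

B = (0.00, 0.00) ✓; BA at 30.20° ✓; |BA| = 23.10 ✓; ∠BAE = 115.6° ✓; |AE| = 42.90 ✓; ∠(AE, EZ) = 96.90° ✗; |EZ| = 20.90 ✓.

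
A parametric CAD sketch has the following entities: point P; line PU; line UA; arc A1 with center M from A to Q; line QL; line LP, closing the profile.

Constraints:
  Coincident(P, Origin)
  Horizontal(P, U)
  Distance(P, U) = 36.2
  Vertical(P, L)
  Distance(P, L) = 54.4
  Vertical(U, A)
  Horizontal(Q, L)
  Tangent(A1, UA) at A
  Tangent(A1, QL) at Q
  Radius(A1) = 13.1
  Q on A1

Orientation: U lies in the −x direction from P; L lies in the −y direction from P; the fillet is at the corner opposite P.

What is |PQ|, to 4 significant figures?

59.10

The virtual corner opposite P is at (-36.20, -54.40). A1 meets UA tangentially, so MA is at right angles to UA and since A1 is tangent to QL there, MQ ⟂ QL, with radius 13.1, so the center M sits 13.1 in from both sides at M = (-23.10, -41.30). That places the tangent points at A = (-36.20, -41.30) on UA and Q = (-23.10, -54.40) on QL. Then |PQ| = |Q − P| = 59.10.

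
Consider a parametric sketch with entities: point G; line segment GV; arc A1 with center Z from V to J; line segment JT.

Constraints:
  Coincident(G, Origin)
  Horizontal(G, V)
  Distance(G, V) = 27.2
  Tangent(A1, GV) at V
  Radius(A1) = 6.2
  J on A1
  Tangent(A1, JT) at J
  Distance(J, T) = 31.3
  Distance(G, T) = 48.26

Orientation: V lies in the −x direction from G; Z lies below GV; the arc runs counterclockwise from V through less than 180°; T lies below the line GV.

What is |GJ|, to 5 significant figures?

34.068

Checks: ∠(ZV, VG) = 90.00° ✓; |ZJ| = 6.200 ✓; ∠(ZJ, JT) = 90.00° ✓; |JT| = 31.30 ✓; |GT| = 48.26 ✓.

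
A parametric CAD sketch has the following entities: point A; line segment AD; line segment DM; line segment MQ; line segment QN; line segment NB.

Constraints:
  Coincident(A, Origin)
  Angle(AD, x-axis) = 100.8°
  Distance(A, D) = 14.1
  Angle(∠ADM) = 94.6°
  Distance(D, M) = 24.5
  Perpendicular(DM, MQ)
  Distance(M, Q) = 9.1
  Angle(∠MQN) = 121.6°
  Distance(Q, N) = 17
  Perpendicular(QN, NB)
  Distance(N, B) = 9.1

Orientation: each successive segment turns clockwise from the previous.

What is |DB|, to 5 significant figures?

11.524

A is at the origin; AD runs at 100.8° with length 14.1, so D = (-2.6421, 13.850). ∠ADM = 94.6° gives DM at 15.400° from the x-axis; with |DM| = 24.5, M = (20.978, 20.356). The perpendicularity gives MQ at right angles to DM, so MQ runs at -74.600°; with |MQ| = 9.1, Q = (23.395, 11.583). ∠MQN = 121.6° gives QN at -133.00° from the x-axis; with |QN| = 17.0, N = (11.801, -0.84991). QN is perpendicular to NB, so NB runs at 137.00°; with |NB| = 9.1, B = (5.1455, 5.3563). Then |DB| = |B − D| = 11.524.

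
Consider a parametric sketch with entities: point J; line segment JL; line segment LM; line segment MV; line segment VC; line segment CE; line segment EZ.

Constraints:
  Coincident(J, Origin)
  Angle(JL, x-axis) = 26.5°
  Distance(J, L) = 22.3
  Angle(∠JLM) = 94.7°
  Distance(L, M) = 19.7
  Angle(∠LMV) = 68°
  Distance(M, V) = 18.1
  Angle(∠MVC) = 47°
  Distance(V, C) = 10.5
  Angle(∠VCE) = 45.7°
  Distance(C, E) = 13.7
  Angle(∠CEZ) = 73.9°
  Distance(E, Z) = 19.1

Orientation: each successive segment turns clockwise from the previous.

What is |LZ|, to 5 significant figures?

29.254

J is at the origin; JL runs at 26.5° with length 22.3, so L = (19.957, 9.9502). ∠JLM = 94.7° gives LM at -58.800° from the x-axis; with |LM| = 19.7, M = (30.162, -6.9005). ∠LMV = 68.0° gives MV at -170.80° from the x-axis; with |MV| = 18.1, V = (12.295, -9.7943). ∠MVC = 47.0° gives VC at 56.200° from the x-axis; with |VC| = 10.5, C = (18.136, -1.0690). ∠VCE = 45.7° gives CE at -78.100° from the x-axis; with |CE| = 13.7, E = (20.961, -14.475). ∠CEZ = 73.9° gives EZ at 175.80° from the x-axis; with |EZ| = 19.1, Z = (1.9124, -13.076). Then |LZ| = |Z − L| = 29.254.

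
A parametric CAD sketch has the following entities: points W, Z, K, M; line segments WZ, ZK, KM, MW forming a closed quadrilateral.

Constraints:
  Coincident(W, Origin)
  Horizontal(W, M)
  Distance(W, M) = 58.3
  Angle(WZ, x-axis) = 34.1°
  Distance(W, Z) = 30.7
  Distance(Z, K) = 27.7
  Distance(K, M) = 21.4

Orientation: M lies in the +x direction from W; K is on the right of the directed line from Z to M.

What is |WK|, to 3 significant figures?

38.9

W is at the origin; W and M share the same y with |WM| = 58.3 and M in +x, so M = (58.3, 0). WZ runs at 34.1° with |WZ| = 30.7, so Z = (25.4, 17.2). K is determined by |ZK| = 27.7 and |KM| = 21.4 together: it lies at the intersection of circle(Z, 27.7) and circle(M, 21.4). With |ZM| = 37.1, the foot of the radical line on ZM is 22.7 from Z and the perpendicular offset is √(27.7² − 22.7²) = 15.8. Taking the right-of-ZM solution: K = (38.2, -7.36).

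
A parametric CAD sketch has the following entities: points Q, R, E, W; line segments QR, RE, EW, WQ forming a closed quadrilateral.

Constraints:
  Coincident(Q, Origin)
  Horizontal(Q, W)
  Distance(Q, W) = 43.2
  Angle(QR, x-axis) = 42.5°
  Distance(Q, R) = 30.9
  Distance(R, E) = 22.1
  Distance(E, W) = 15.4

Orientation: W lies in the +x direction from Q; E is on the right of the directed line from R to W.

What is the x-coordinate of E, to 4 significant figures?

27.81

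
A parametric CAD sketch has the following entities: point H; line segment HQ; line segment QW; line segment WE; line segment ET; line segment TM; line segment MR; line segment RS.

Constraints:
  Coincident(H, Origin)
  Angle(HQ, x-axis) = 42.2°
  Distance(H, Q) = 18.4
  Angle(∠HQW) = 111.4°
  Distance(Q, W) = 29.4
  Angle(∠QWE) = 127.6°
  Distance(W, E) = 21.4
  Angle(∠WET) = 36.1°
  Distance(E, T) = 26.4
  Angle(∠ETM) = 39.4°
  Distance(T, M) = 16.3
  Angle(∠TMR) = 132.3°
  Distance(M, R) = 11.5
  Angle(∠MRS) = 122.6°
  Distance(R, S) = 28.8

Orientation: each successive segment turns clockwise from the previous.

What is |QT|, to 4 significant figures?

19.60

∠QWE = 127.6° gives WE at -78.80° from the x-axis; with |WE| = 21.4, E = (44.12, -21.71). ∠WET = 36.1° gives ET at 137.3° from the x-axis; with |ET| = 26.4, T = (24.72, -3.802). Then |QT| = |T − Q| = 19.60.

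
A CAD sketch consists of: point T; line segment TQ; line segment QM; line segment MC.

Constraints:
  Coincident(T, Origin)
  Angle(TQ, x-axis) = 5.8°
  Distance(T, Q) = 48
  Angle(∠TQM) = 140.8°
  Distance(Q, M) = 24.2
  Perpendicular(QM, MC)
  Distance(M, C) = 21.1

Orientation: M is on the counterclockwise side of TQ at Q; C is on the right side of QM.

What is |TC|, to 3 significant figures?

80.1

∠TQM = 140.8°, so QM runs at 5.8° + (180° − 140.8°) = 45.0° from the x-axis; with |QM| = 24.2, M = Q + 24.2·(cos 45.0°, sin 45.0°) = (64.9, 22.0). QM is perpendicular to MC; with |MC| = 21.1 on the right of QM, C = M + 21.1·(0.707, -0.707) = (79.8, 7.04). Then |TC| = |C − T| = 80.1.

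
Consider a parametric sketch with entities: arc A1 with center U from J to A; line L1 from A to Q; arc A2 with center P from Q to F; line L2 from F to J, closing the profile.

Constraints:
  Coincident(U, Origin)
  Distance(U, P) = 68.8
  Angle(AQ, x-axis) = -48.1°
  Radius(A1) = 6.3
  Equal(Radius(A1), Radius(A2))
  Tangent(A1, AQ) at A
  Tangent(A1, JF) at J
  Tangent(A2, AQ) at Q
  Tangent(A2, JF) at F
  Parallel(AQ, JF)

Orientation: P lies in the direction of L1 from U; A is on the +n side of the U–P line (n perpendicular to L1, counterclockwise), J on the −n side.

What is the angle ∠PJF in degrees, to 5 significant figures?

5.2320°

The slot axis is L1's direction at -48.1°, so u = (cos -48.1°, sin -48.1°) = (0.66783, -0.74431) and n = (−sin -48.1°, cos -48.1°) = (0.74431, 0.66783). U is at the origin and P lies 68.8 along u from U, so P = 68.8·u = (45.947, -51.209). Tangency of A1 to both parallel lines with radius 6.3 puts A and J at U ± 6.3·n: A = (4.6892, 4.2073), J = (-4.6892, -4.2073). Equal radii place Q and F the same way about P: Q = P + 6.3·n = (50.636, -47.001), F = P − 6.3·n = (41.258, -55.416). Then cos ∠PJF = JP·JF / (|JP||JF|), giving 5.2320°.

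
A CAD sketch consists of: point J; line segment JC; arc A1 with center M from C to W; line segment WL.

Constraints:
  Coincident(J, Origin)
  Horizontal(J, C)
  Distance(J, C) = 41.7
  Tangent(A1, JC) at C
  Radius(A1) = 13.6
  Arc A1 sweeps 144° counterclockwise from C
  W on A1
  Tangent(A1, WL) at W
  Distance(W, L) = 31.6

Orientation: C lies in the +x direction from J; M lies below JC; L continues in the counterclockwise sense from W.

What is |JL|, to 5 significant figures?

73.330

J is at the origin; J and C share the same y with |JC| = 41.7 and C on the +x side, so C = (41.700, 0.0000). The tangent condition forces MC to be normal to JC, so M = C + (0, -13.6) = (41.700, -13.600). On A1, C sits at bearing 90° from M; a 144° counterclockwise sweep puts W at bearing 234°, so W = M + 13.6·(cos 234°, sin 234°) = (33.706, -24.603). Since A1 is tangent to WL there, MW ⟂ WL, so WL runs along (−sin 234°, cos 234°); with |WL| = 31.6, L = (59.271, -43.177). Then |JL| = |L − J| = 73.330.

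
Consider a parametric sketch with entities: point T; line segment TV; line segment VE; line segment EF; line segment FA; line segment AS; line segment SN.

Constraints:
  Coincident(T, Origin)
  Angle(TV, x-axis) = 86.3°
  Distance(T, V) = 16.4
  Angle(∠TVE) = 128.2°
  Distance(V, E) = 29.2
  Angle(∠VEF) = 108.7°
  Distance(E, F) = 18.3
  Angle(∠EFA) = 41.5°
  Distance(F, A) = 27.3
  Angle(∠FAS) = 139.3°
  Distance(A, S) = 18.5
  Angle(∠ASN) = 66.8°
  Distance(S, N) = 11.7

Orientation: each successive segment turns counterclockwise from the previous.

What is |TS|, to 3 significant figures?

30.7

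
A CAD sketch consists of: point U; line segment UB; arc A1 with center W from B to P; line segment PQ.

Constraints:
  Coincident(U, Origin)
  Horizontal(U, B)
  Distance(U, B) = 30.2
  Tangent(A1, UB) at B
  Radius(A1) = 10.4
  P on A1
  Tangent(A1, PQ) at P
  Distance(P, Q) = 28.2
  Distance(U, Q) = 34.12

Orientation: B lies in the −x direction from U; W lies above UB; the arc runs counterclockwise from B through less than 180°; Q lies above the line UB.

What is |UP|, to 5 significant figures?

21.562

Checks: |WP| = 10.40 ✓; ∠(WP, PQ) = 90.00° ✓; |PQ| = 28.20 ✓; |UQ| = 34.12 ✓.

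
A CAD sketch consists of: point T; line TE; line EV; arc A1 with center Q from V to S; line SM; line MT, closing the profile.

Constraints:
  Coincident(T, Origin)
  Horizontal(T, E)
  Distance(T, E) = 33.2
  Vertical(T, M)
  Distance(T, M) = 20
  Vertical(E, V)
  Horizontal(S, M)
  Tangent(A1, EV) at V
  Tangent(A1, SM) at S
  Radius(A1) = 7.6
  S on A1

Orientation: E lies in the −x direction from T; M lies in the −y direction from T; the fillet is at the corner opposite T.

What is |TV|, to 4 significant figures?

35.44

The virtual corner opposite T is at (-33.20, -20.00). A1 meets EV tangentially, so QV is at right angles to EV and the tangent condition forces QS to be normal to SM, with radius 7.6, so the center Q sits 7.6 in from both sides at Q = (-25.60, -12.40). That places the tangent points at V = (-33.20, -12.40) on EV and S = (-25.60, -20.00) on SM. Then |TV| = |V − T| = 35.44.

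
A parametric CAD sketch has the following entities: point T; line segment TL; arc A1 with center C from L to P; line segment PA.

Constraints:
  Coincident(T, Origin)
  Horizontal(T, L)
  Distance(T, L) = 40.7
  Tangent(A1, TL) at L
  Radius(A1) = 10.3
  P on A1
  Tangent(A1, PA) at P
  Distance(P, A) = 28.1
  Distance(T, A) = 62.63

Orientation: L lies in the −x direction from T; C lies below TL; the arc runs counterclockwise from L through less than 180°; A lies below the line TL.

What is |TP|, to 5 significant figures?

52.155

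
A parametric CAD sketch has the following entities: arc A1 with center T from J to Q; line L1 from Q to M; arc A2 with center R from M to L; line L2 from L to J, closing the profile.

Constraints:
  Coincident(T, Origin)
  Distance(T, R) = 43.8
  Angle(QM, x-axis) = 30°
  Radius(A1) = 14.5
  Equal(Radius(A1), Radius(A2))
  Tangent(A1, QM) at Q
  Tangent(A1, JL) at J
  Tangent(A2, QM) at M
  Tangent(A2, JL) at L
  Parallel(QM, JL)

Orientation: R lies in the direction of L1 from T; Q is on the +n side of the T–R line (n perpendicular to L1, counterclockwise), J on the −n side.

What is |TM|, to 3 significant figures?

46.1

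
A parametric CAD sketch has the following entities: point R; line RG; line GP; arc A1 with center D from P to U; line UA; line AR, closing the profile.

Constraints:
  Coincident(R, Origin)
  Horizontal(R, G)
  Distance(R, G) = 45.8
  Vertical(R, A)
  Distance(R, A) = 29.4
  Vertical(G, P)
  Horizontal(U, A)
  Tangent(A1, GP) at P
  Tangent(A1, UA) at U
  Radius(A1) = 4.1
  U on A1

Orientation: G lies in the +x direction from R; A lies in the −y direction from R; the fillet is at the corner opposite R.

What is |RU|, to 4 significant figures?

51.02

The virtual corner opposite R is at (45.80, -29.40). The tangent condition forces DP to be normal to GP and tangency of A1 to UA means the radius DU is perpendicular to UA, with radius 4.1, so the center D sits 4.1 in from both sides at D = (41.70, -25.30). That places the tangent points at P = (45.80, -25.30) on GP and U = (41.70, -29.40) on UA. Then |RU| = |U − R| = 51.02.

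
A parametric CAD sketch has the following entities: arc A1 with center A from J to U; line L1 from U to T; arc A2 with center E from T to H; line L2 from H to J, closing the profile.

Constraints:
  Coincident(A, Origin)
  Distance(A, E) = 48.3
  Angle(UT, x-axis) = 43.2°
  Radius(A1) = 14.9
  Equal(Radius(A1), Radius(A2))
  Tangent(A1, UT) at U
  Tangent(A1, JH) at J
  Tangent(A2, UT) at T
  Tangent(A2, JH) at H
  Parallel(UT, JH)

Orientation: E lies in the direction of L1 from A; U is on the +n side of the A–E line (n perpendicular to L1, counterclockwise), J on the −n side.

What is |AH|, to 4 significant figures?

50.55

The slot axis is L1's direction at 43.2°, so u = (cos 43.2°, sin 43.2°) = (0.7290, 0.6845) and n = (−sin 43.2°, cos 43.2°) = (-0.6845, 0.7290). A is at the origin and E lies 48.3 along u from A, so E = 48.3·u = (35.21, 33.06). Tangency of A1 to both parallel lines with radius 14.9 puts U and J at A ± 14.9·n: U = (-10.20, 10.86), J = (10.20, -10.86). Equal radii place T and H the same way about E: T = E + 14.9·n = (25.01, 43.93), H = E − 14.9·n = (45.41, 22.20). Then |AH| = |H − A| = 50.55.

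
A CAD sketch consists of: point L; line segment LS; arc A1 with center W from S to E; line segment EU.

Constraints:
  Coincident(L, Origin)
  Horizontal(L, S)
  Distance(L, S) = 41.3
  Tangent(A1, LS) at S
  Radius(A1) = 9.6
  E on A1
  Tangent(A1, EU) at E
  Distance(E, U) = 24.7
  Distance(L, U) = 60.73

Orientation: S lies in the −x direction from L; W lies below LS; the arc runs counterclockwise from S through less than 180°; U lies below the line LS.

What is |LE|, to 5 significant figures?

51.865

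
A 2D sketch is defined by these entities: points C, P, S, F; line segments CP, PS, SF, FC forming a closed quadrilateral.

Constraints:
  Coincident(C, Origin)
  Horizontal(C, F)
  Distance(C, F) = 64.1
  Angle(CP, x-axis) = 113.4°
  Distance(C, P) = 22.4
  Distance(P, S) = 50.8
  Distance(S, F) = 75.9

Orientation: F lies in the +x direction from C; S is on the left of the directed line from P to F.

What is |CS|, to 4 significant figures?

65.33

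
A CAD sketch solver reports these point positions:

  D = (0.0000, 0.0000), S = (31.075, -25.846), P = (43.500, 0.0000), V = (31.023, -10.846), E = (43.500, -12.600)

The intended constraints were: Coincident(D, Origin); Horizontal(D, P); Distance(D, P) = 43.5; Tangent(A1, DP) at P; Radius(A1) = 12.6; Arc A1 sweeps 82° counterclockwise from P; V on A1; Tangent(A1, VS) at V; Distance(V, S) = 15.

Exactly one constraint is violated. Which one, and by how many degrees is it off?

Tangent(A1, VS) at V — off by 8.20°.

D = (0.00, 0.00) ✓; D.y = 0.00, P.y = 0.00 ✓; |DP| = 43.50 ✓; ∠(EP, PD) = 90.00° ✓; |EP| = 12.60 ✓; bearing(E→V) − bearing(E→P) = 82.00° ✓; |EV| = 12.60 ✓; ∠(EV, VS) = 81.80° ✗; |VS| = 15.00 ✓.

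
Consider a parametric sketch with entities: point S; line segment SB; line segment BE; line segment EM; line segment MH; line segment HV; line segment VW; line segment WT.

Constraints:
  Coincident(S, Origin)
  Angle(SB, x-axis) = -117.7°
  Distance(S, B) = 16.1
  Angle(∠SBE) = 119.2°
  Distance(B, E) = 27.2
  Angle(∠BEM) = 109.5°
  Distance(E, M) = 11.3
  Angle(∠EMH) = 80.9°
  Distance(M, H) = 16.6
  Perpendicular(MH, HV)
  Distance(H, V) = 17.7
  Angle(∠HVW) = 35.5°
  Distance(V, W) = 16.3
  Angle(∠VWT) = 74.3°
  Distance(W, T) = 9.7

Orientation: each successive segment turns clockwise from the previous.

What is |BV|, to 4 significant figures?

12.05

∠EMH = 80.9° gives MH at 11.90° from the x-axis; with |MH| = 16.6, H = (-22.48, -0.9944). The perpendicularity gives HV at right angles to MH, so HV runs at -78.10°; with |HV| = 17.7, V = (-18.83, -18.31). Then |BV| = |V − B| = 12.05.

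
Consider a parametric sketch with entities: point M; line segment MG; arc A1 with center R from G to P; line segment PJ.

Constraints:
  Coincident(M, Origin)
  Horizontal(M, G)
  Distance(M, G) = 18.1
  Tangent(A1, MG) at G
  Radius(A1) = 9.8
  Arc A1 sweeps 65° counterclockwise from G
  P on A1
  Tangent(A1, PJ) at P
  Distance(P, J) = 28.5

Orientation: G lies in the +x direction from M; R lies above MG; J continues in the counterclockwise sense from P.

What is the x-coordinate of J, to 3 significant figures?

39.0

M is at the origin; M and G share the same y with |MG| = 18.1 and G on the +x side, so G = (18.1, 0.00). A1 meets MG tangentially, so RG is at right angles to MG, so R = G + (0, 9.8) = (18.1, 9.80). On A1, G sits at bearing -90° from R; a 65° counterclockwise sweep puts P at bearing -25°, so P = R + 9.8·(cos -25°, sin -25°) = (27.0, 5.66). The tangent condition forces RP to be normal to PJ, so PJ runs along (−sin -25°, cos -25°); with |PJ| = 28.5, J = (39.0, 31.5). So J.x = 39.0.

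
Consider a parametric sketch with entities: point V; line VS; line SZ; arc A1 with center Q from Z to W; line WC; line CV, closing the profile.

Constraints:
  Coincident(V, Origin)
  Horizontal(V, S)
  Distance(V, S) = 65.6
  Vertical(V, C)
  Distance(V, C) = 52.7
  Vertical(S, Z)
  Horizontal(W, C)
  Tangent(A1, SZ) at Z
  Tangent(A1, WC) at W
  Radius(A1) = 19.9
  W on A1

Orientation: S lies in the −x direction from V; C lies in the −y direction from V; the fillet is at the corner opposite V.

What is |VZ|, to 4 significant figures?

73.34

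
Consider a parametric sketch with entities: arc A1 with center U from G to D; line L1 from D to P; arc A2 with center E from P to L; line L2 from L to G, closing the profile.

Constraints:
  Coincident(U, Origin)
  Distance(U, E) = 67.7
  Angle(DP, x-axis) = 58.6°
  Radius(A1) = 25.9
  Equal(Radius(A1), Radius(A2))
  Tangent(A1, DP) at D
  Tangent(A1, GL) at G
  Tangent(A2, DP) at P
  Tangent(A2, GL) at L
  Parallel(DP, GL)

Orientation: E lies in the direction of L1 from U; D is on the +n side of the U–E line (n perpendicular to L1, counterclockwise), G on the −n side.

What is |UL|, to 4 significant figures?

72.49

The slot axis is L1's direction at 58.6°, so u = (cos 58.6°, sin 58.6°) = (0.5210, 0.8536) and n = (−sin 58.6°, cos 58.6°) = (-0.8536, 0.5210). U is at the origin and E lies 67.7 along u from U, so E = 67.7·u = (35.27, 57.79). Tangency of A1 to both parallel lines with radius 25.9 puts D and G at U ± 25.9·n: D = (-22.11, 13.49), G = (22.11, -13.49). Equal radii place P and L the same way about E: P = E + 25.9·n = (13.17, 71.28), L = E − 25.9·n = (57.38, 44.29). Then |UL| = |L − U| = 72.49.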